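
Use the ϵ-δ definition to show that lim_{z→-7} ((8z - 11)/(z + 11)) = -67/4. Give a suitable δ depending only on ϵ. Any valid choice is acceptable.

Let ϵ > 0 be given. We want δ > 0 with 0 < |z + 7| < δ ⇒ |(8z - 11)/(z + 11) + 67/4| < ϵ.
Combining over a common denominator, (8z - 11)/(z + 11) + 67/4 = [(8z - 11)·4 − (-67)·(z + 11)] / [4·(z + 11)] = 99(z + 7) / (4(z + 11)).
So |(8z - 11)/(z + 11) + 67/4| = 99|z + 7| / (4·|z + 11|).
Require δ ≤ 2, so |z + 11| ≥ |4| − |z + 7| > 4 − 2 = 2.
Hence |(8z - 11)/(z + 11) + 67/4| < 99|z + 7|/(4·2) = (99/8)|z + 7|, which is < ϵ once |z + 7| < (8/99)ϵ.
Take δ = min(2, (8/99)ϵ). Then 0 < |z + 7| < δ forces both bounds, so |(8z - 11)/(z + 11) + 67/4| < ϵ.

δ = min(2, (8/99)ϵ)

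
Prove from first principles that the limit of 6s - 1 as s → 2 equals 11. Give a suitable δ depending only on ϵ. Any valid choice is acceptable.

δ = ϵ/6

Fix ϵ > 0. We need δ > 0 so that 0 < |s − 2| < δ implies |(6s - 1) − 11| < ϵ.
|(6s - 1) − 11| = |6s - 12| = 6|s − 2|.
Thus it suffices that |s − 2| < ϵ/6.
Take δ = ϵ/6. If 0 < |s − 2| < δ then |(6s - 1) − 11| = 6|s − 2| < 6·(ϵ/6) = ϵ.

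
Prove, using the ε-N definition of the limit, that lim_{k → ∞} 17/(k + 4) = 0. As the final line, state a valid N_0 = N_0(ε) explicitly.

Let ε > 0. For k ≥ 1, |17/(k + 4) − 0| = 17/(k + 4) ≤ 17/k.
We need 17/k < ε, i.e. k > 17/ε.
Take N_0 = 17/ε. If k > N_0 then |17/(k + 4)| ≤ 17/k < ε.

N_0 = 17/ε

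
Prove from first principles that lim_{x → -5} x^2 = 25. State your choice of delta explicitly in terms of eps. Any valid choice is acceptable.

delta = min(2, eps/12)

Fix eps > 0. We seek delta > 0 with 0 < |x + 5| < delta ⇒ |x^2 − 25| < eps.
Factor: x^2 − 25 = (x + 5)(x - 5), so |x^2 − 25| = |x + 5|·|x - 5|.
Restrict delta ≤ 2. Then |x + 5| < 2 gives |x| < 7, so by the triangle inequality |x - 5| ≤ 7 + 5 = 12.
Hence |x^2 − 25| ≤ 12|x + 5|, which is < eps once |x + 5| < eps/12.
Take delta = min(2, eps/12). If 0 < |x + 5| < delta then both bounds hold and |x^2 − 25| ≤ 12|x + 5| < 12·(eps/12) = eps.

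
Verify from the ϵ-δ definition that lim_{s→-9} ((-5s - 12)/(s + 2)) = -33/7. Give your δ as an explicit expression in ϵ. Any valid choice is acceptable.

Let ϵ > 0. We want δ > 0 with 0 < |s + 9| < δ ⇒ |(-5s - 12)/(s + 2) + 33/7| < ϵ.
Combining over a common denominator, (-5s - 12)/(s + 2) + 33/7 = [(-5s - 12)·(-7) − 33·(s + 2)] / [(-7)·(s + 2)] = 2(s + 9) / ((-7)(s + 2)).
So |(-5s - 12)/(s + 2) + 33/7| = 2|s + 9| / (7·|s + 2|).
Require δ ≤ 7/2, so |s + 2| ≥ |-7| − |s + 9| > 7 − 7/2 = 7/2.
Hence |(-5s - 12)/(s + 2) + 33/7| < 2|s + 9|/(7·(7/2)) = (4/49)|s + 9|, which is < ϵ once |s + 9| < (49/4)ϵ.
Take δ = min(7/2, (49/4)ϵ). Then 0 < |s + 9| < δ forces both bounds, so |(-5s - 12)/(s + 2) + 33/7| < ϵ.

δ = min(7/2, (49/4)ϵ)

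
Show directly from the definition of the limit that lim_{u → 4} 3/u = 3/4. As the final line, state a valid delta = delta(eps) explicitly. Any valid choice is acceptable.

delta = min(2, (8/3)eps)

Let eps > 0 be given. We seek delta > 0 such that 0 < |u − 4| < delta implies |3/u − (3/4)| < eps.
|3/u − (3/4)| = 3·|4 − u|/(4·|u|) = 3|u − 4|/(4|u|).
Restrict delta ≤ 2. Then |u − 4| < 2 gives |u| > 2, so 4|u| > 8.
Then |3/u − (3/4)| < 3|u − 4|/8, which is < eps when |u − 4| < (8/3)eps.
Take delta = min(2, (8/3)eps). Then 0 < |u − 4| < delta gives both |u − 4| < 2 and |u − 4| < (8/3)eps, so |3/u − (3/4)| < eps.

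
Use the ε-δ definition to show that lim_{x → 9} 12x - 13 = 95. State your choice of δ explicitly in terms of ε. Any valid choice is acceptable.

Let ε > 0. We need δ > 0 so that 0 < |x − 9| < δ implies |(12x - 13) − 95| < ε.
Since (12x - 13) − 95 = 12(x − 9), we have |(12x - 13) − 95| = 12|x − 9|.
Thus it suffices that |x − 9| < ε/12.
Take δ = ε/12. If 0 < |x − 9| < δ then |(12x - 13) − 95| = 12|x − 9| < 12·(ε/12) = ε.

δ = ε/12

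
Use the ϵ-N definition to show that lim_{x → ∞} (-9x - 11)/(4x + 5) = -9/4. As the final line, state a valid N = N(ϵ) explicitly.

N = (1/16)/ϵ

Let ϵ > 0. We seek N > 0 such that x > N implies |(-9x - 11)/(4x + 5) + 9/4| < ϵ.
(-9x - 11)/(4x + 5) + 9/4 = (4(-9x - 11) − (-9)(4x + 5)) / (4(4x + 5)) = 1/(4(4x + 5)).
For x > 0 we have 4x + 5 > 4x, so |(-9x - 11)/(4x + 5) + 9/4| = 1/(4(4x + 5)) < 1/(4·4x) = (1/16)/x.
Thus |(-9x - 11)/(4x + 5) + 9/4| < ϵ whenever x > (1/16)/ϵ.
Take N = (1/16)/ϵ. If x > N then |(-9x - 11)/(4x + 5) + 9/4| < (1/16)/x < ϵ.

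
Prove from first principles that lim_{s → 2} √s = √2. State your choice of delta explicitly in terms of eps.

Let eps > 0 be given. We want delta > 0 such that 0 < |s − 2| < delta implies |√s − √2| < eps.
Rationalise: √s − √2 = (s − 2)/(√s + √2), so |√s − √2| = |s − 2|/(√s + √2).
Restrict delta ≤ 2 so that |s − 2| < 2 forces s > 0, and then √s + √2 > √2.
Hence |√s − √2| < |s − 2|/√2, which is < eps once |s − 2| < √2·eps.
Take delta = min(2, √2·eps). If 0 < |s − 2| < delta then s > 0 and |√s − √2| < |s − 2|/√2 < eps.

delta = min(2, √2·eps)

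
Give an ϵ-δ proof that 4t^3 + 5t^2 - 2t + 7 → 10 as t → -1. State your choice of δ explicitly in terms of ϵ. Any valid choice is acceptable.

Fix ϵ > 0. We want δ > 0 such that 0 < |t + 1| < δ implies |(4t^3 + 5t^2 - 2t + 7) − 10| < ϵ.
(4t^3 + 5t^2 - 2t + 7) − 10 = 4t^3 + 5t^2 - 2t - 3 = (t + 1)(4t^2 + t - 3).
So |(4t^3 + 5t^2 - 2t + 7) − 10| = |t + 1|·|4t^2 + t - 3|.
Require δ ≤ 2. Then |t + 1| < 2 gives |t| < 3, and by the triangle inequality |4t^2 + t - 3| ≤ 4·3^2 + 3 + 3 = 42.
Hence |(4t^3 + 5t^2 - 2t + 7) − 10| ≤ 42|t + 1| < ϵ provided |t + 1| < ϵ/42.
Choosing δ = min(2, ϵ/42) ensures both conditions, hence |(4t^3 + 5t^2 - 2t + 7) − 10| < ϵ.

δ = min(2, ϵ/42)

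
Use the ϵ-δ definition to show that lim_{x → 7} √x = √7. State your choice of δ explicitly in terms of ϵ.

Let ϵ > 0 be given. We want δ > 0 such that 0 < |x − 7| < δ implies |√x − √7| < ϵ.
Rationalise: √x − √7 = (x − 7)/(√x + √7), so |√x − √7| = |x − 7|/(√x + √7).
Restrict δ ≤ 7 so that |x − 7| < 7 forces x > 0, and then √x + √7 > √7.
Hence |√x − √7| < |x − 7|/√7, which is < ϵ once |x − 7| < √7·ϵ.
Take δ = min(7, √7·ϵ). If 0 < |x − 7| < δ then x > 0 and |√x − √7| < |x − 7|/√7 < ϵ.

δ = min(7, √7·ϵ)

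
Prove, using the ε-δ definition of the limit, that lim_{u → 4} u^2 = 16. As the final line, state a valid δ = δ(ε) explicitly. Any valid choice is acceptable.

δ = min(2, ε/10)

Let ε > 0 be given. We seek δ > 0 with 0 < |u − 4| < δ ⇒ |u^2 − 16| < ε.
Factor: u^2 − 16 = (u − 4)(u + 4), so |u^2 − 16| = |u − 4|·|u + 4|.
Impose δ ≤ 2 so that |u| < 6; then |u + 4| ≤ 10.
Hence |u^2 − 16| ≤ 10|u − 4|, which is < ε once |u − 4| < ε/10.
Take δ = min(2, ε/10). If 0 < |u − 4| < δ then both bounds hold and |u^2 − 16| ≤ 10|u − 4| < 10·(ε/10) = ε.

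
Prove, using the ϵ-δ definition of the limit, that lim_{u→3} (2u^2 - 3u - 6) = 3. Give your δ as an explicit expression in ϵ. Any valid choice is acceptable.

Suppose ϵ > 0. We want δ > 0 such that 0 < |u − 3| < δ implies |(2u^2 - 3u - 6) − 3| < ϵ.
(2u^2 - 3u - 6) − 3 = 2u^2 - 3u - 9 = (u − 3)(2u + 3).
So |(2u^2 - 3u - 6) − 3| = |u − 3|·|2u + 3|.
Assume first that |u − 3| < 1, so |u| < 4. Then |2u + 3| ≤ 2·4 + 3 = 11.
Hence |(2u^2 - 3u - 6) − 3| ≤ 11|u − 3| < ϵ provided |u − 3| < ϵ/11.
Take δ = min(1, ϵ/11). Then 0 < |u − 3| < δ gives both |u − 3| < 1 and |u − 3| < ϵ/11, so |(2u^2 - 3u - 6) − 3| < ϵ.

δ = min(1, ϵ/11)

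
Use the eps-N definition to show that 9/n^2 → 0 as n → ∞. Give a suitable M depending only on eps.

M = (9/eps)^{1/2}

Let eps > 0. For n ≥ 1, |9/n^2 − 0| = 9/n^2.
9/n^2 < eps ⇔ n^2 > 9/eps ⇔ n > (9/eps)^{1/2}.
Take M = (9/eps)^{1/2}. Then n > M implies 9/n^2 < eps.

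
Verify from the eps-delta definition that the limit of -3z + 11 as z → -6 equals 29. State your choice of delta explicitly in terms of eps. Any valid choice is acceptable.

delta = eps/3

Fix eps > 0. We need delta > 0 so that 0 < |z + 6| < delta implies |(-3z + 11) − 29| < eps.
Since (-3z + 11) − 29 = -3(z + 6), we have |(-3z + 11) − 29| = 3|z + 6|.
So 3|z + 6| < eps exactly when |z + 6| < eps/3.
Choosing delta = eps/3 gives |(-3z + 11) − 29| = 3|z + 6| < eps whenever |z + 6| < delta.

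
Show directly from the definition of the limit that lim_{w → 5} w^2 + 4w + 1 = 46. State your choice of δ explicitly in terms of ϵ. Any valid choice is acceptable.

Suppose ϵ > 0. We want δ > 0 such that 0 < |w − 5| < δ implies |(w^2 + 4w + 1) − 46| < ϵ.
(w^2 + 4w + 1) − 46 = w^2 + 4w - 45 = (w − 5)(w + 9).
So |(w^2 + 4w + 1) − 46| = |w − 5|·|w + 9|.
Assume first that |w − 5| < 2, so |w| < 7. Then |w + 9| ≤ 7 + 9 = 16.
Hence |(w^2 + 4w + 1) − 46| ≤ 16|w − 5| < ϵ provided |w − 5| < ϵ/16.
Choosing δ = min(2, ϵ/16) ensures both conditions, hence |(w^2 + 4w + 1) − 46| < ϵ.

δ = min(2, ϵ/16)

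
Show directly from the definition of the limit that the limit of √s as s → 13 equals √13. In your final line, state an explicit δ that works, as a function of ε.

Let ε > 0 be given. We want δ > 0 such that 0 < |s − 13| < δ implies |√s − √13| < ε.
Rationalise: √s − √13 = (s − 13)/(√s + √13), so |√s − √13| = |s − 13|/(√s + √13).
Restrict δ ≤ 13 so that |s − 13| < 13 forces s > 0, and then √s + √13 > √13.
Hence |√s − √13| < |s − 13|/√13, which is < ε once |s − 13| < √13·ε.
Take δ = min(13, √13·ε). If 0 < |s − 13| < δ then s > 0 and |√s − √13| < |s − 13|/√13 < ε.

δ = min(13, √13·ε)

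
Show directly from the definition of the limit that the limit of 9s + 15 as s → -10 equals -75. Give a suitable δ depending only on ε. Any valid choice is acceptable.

δ = ε/9

Suppose ε > 0. We need δ > 0 so that 0 < |s + 10| < δ implies |(9s + 15) + 75| < ε.
Since (9s + 15) + 75 = 9(s + 10), we have |(9s + 15) + 75| = 9|s + 10|.
Thus it suffices that |s + 10| < ε/9.
Choosing δ = ε/9 gives |(9s + 15) + 75| = 9|s + 10| < ε whenever |s + 10| < δ.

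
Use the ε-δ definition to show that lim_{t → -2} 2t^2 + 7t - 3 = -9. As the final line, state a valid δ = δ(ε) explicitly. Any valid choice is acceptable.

δ = min(2, ε/11)

Fix ε > 0. We want δ > 0 such that 0 < |t + 2| < δ implies |(2t^2 + 7t - 3) + 9| < ε.
(2t^2 + 7t - 3) + 9 = 2t^2 + 7t + 6 = (t + 2)(2t + 3).
So |(2t^2 + 7t - 3) + 9| = |t + 2|·|2t + 3|.
Require δ ≤ 2. Then |t + 2| < 2 gives |t| < 4, and by the triangle inequality |2t + 3| ≤ 2·4 + 3 = 11.
Hence |(2t^2 + 7t - 3) + 9| ≤ 11|t + 2| < ε provided |t + 2| < ε/11.
Take δ = min(2, ε/11). Then 0 < |t + 2| < δ gives both |t + 2| < 2 and |t + 2| < ε/11, so |(2t^2 + 7t - 3) + 9| < ε.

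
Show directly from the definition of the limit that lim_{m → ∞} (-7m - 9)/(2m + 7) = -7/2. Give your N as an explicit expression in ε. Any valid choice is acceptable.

N = (31/4)/ε

Let ε > 0 be given. For m ≥ 1, |(-7m - 9)/(2m + 7) + 7/2| = |31|/(2(2m + 7)) = 31/(2(2m + 7)).
Since 2m + 7 ≥ 2m for m ≥ 1, this is ≤ 31/(2·2m) = (31/4)/m.
So |(-7m - 9)/(2m + 7) + 7/2| < ε whenever m > (31/4)/ε.
Take N = (31/4)/ε. If m > N then |(-7m - 9)/(2m + 7) + 7/2| ≤ (31/4)/m < ε.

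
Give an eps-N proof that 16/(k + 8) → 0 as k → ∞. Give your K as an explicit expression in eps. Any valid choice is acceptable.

K = 16/eps

Fix eps > 0. For k ≥ 1, |16/(k + 8) − 0| = 16/(k + 8) ≤ 16/k.
We need 16/k < eps, i.e. k > 16/eps.
Take K = 16/eps. If k > K then |16/(k + 8)| ≤ 16/k < eps.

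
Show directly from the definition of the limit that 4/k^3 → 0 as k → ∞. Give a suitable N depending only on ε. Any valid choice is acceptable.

Let ε > 0 be given. For k ≥ 1, |4/k^3 − 0| = 4/k^3.
4/k^3 < ε ⇔ k^3 > 4/ε ⇔ k > (4/ε)^{1/3}.
Take N = (4/ε)^{1/3}. Then k > N implies 4/k^3 < ε.

N = (4/ε)^{1/3}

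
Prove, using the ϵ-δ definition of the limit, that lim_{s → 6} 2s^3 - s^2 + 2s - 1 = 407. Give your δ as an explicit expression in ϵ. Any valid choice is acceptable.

δ = min(2, ϵ/284)

Fix ϵ > 0. We want δ > 0 such that 0 < |s − 6| < δ implies |(2s^3 - s^2 + 2s - 1) − 407| < ϵ.
(2s^3 - s^2 + 2s - 1) − 407 = 2s^3 - s^2 + 2s - 408 = (s − 6)(2s^2 + 11s + 68).
So |(2s^3 - s^2 + 2s - 1) − 407| = |s − 6|·|2s^2 + 11s + 68|.
Require δ ≤ 2. Then |s − 6| < 2 gives |s| < 8, and by the triangle inequality |2s^2 + 11s + 68| ≤ 2·8^2 + 11·8 + 68 = 284.
Hence |(2s^3 - s^2 + 2s - 1) − 407| ≤ 284|s − 6| < ϵ provided |s − 6| < ϵ/284.
Choosing δ = min(2, ϵ/284) ensures both conditions, hence |(2s^3 - s^2 + 2s - 1) − 407| < ϵ.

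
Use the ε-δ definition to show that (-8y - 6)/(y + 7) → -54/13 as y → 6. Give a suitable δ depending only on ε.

Let ε > 0. We want δ > 0 with 0 < |y − 6| < δ ⇒ |(-8y - 6)/(y + 7) + 54/13| < ε.
Combining over a common denominator, (-8y - 6)/(y + 7) + 54/13 = [(-8y - 6)·13 − (-54)·(y + 7)] / [13·(y + 7)] = -50(y − 6) / (13(y + 7)).
So |(-8y - 6)/(y + 7) + 54/13| = 50|y − 6| / (13·|y + 7|).
Require δ ≤ 13/2, so |y + 7| ≥ |13| − |y − 6| > 13 − 13/2 = 13/2.
Hence |(-8y - 6)/(y + 7) + 54/13| < 50|y − 6|/(13·(13/2)) = (100/169)|y − 6|, which is < ε once |y − 6| < (169/100)ε.
Take δ = min(13/2, (169/100)ε). Then 0 < |y − 6| < δ forces both bounds, so |(-8y - 6)/(y + 7) + 54/13| < ε.

δ = min(13/2, (169/100)ε)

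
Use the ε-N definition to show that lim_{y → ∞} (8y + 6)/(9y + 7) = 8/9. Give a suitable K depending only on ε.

Let ε > 0 be given. We seek K > 0 such that y > K implies |(8y + 6)/(9y + 7) − (8/9)| < ε.
(8y + 6)/(9y + 7) − (8/9) = (9(8y + 6) − 8(9y + 7)) / (9(9y + 7)) = -2/(9(9y + 7)).
For y > 0 we have 9y + 7 > 9y, so |(8y + 6)/(9y + 7) − (8/9)| = 2/(9(9y + 7)) < 2/(9·9y) = (2/81)/y.
Thus |(8y + 6)/(9y + 7) − (8/9)| < ε whenever y > (2/81)/ε.
Take K = (2/81)/ε. If y > K then |(8y + 6)/(9y + 7) − (8/9)| < (2/81)/y < ε.

K = (2/81)/ε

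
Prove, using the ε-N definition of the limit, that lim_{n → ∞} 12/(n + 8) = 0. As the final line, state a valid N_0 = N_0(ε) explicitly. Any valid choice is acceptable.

N_0 = 12/ε

Let ε > 0 be given. For n ≥ 1, |12/(n + 8) − 0| = 12/(n + 8) ≤ 12/n.
We need 12/n < ε, i.e. n > 12/ε.
Take N_0 = 12/ε. If n > N_0 then |12/(n + 8)| ≤ 12/n < ε.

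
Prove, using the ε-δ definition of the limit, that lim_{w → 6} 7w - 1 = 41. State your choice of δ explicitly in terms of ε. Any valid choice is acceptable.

δ = ε/7

Fix ε > 0. We need δ > 0 so that 0 < |w − 6| < δ implies |(7w - 1) − 41| < ε.
Since (7w - 1) − 41 = 7(w − 6), we have |(7w - 1) − 41| = 7|w − 6|.
So 7|w − 6| < ε exactly when |w − 6| < ε/7.
Take δ = ε/7. If 0 < |w − 6| < δ then |(7w - 1) − 41| = 7|w − 6| < 7·(ε/7) = ε.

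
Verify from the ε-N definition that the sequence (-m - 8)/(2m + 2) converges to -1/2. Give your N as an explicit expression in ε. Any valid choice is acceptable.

Let ε > 0 be given. For m ≥ 1, |(-m - 8)/(2m + 2) + 1/2| = |-14|/(2(2m + 2)) = 14/(2(2m + 2)).
Since 2m + 2 ≥ 2m for m ≥ 1, this is ≤ 14/(2·2m) = (7/2)/m.
So |(-m - 8)/(2m + 2) + 1/2| < ε whenever m > (7/2)/ε.
Take N = (7/2)/ε. If m > N then |(-m - 8)/(2m + 2) + 1/2| ≤ (7/2)/m < ε.

N = (7/2)/ε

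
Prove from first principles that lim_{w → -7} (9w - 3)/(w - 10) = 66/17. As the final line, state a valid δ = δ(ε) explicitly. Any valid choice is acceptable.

δ = min(17/2, (289/174)ε)

Let ε > 0. We want δ > 0 with 0 < |w + 7| < δ ⇒ |(9w - 3)/(w - 10) − (66/17)| < ε.
Combining over a common denominator, (9w - 3)/(w - 10) − (66/17) = [(9w - 3)·(-17) − (-66)·(w - 10)] / [(-17)·(w - 10)] = -87(w + 7) / ((-17)(w - 10)).
So |(9w - 3)/(w - 10) − (66/17)| = 87|w + 7| / (17·|w − 10|).
Require δ ≤ 17/2, so |w − 10| ≥ |-17| − |w + 7| > 17 − 17/2 = 17/2.
Hence |(9w - 3)/(w - 10) − (66/17)| < 87|w + 7|/(17·(17/2)) = (174/289)|w + 7|, which is < ε once |w + 7| < (289/174)ε.
Take δ = min(17/2, (289/174)ε). Then 0 < |w + 7| < δ forces both bounds, so |(9w - 3)/(w - 10) − (66/17)| < ε.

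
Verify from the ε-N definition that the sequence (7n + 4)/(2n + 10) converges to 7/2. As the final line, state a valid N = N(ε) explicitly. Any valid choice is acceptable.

N = (31/2)/ε

Fix ε > 0. For n ≥ 1, |(7n + 4)/(2n + 10) − (7/2)| = |-62|/(2(2n + 10)) = 62/(2(2n + 10)).
Since 2n + 10 ≥ 2n for n ≥ 1, this is ≤ 62/(2·2n) = (31/2)/n.
So |(7n + 4)/(2n + 10) − (7/2)| < ε whenever n > (31/2)/ε.
Take N = (31/2)/ε. If n > N then |(7n + 4)/(2n + 10) − (7/2)| ≤ (31/2)/n < ε.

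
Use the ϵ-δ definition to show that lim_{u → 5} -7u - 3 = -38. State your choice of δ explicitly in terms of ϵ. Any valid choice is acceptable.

Fix ϵ > 0. We need δ > 0 so that 0 < |u − 5| < δ implies |(-7u - 3) + 38| < ϵ.
|(-7u - 3) + 38| = |-7u + 35| = 7|u − 5|.
So 7|u − 5| < ϵ exactly when |u − 5| < ϵ/7.
Take δ = ϵ/7. If 0 < |u − 5| < δ then |(-7u - 3) + 38| = 7|u − 5| < 7·(ϵ/7) = ϵ.

δ = ϵ/7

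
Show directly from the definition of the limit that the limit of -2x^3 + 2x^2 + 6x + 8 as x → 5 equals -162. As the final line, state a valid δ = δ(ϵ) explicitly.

δ = min(2, ϵ/188)

Let ϵ > 0 be given. We want δ > 0 such that 0 < |x − 5| < δ implies |(-2x^3 + 2x^2 + 6x + 8) + 162| < ϵ.
(-2x^3 + 2x^2 + 6x + 8) + 162 = -2x^3 + 2x^2 + 6x + 170 = (x − 5)(-2x^2 - 8x - 34).
So |(-2x^3 + 2x^2 + 6x + 8) + 162| = |x − 5|·|-2x^2 - 8x - 34|.
Require δ ≤ 2. Then |x − 5| < 2 gives |x| < 7, and by the triangle inequality |-2x^2 - 8x - 34| ≤ 2·7^2 + 8·7 + 34 = 188.
Hence |(-2x^3 + 2x^2 + 6x + 8) + 162| ≤ 188|x − 5| < ϵ provided |x − 5| < ϵ/188.
Choosing δ = min(2, ϵ/188) ensures both conditions, hence |(-2x^3 + 2x^2 + 6x + 8) + 162| < ϵ.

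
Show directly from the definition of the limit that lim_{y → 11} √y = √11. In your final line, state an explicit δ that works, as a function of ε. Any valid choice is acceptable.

Fix ε > 0. We want δ > 0 such that 0 < |y − 11| < δ implies |√y − √11| < ε.
Rationalise: √y − √11 = (y − 11)/(√y + √11), so |√y − √11| = |y − 11|/(√y + √11).
Restrict δ ≤ 11 so that |y − 11| < 11 forces y > 0, and then √y + √11 > √11.
Hence |√y − √11| < |y − 11|/√11, which is < ε once |y − 11| < √11·ε.
Take δ = min(11, √11·ε). If 0 < |y − 11| < δ then y > 0 and |√y − √11| < |y − 11|/√11 < ε.

δ = min(11, √11·ε)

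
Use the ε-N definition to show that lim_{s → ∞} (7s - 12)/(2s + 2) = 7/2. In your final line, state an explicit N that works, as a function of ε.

N = (19/2)/ε

Suppose ε > 0. We seek N > 0 such that s > N implies |(7s - 12)/(2s + 2) − (7/2)| < ε.
(7s - 12)/(2s + 2) − (7/2) = (2(7s - 12) − 7(2s + 2)) / (2(2s + 2)) = -38/(2(2s + 2)).
For s > 0 we have 2s + 2 > 2s, so |(7s - 12)/(2s + 2) − (7/2)| = 38/(2(2s + 2)) < 38/(2·2s) = (19/2)/s.
Thus |(7s - 12)/(2s + 2) − (7/2)| < ε whenever s > (19/2)/ε.
Take N = (19/2)/ε. If s > N then |(7s - 12)/(2s + 2) − (7/2)| < (19/2)/s < ε.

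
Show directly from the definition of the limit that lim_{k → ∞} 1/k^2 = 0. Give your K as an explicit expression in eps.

K = (1/eps)^{1/2}

Fix eps > 0. For k ≥ 1, |1/k^2 − 0| = 1/k^2.
1/k^2 < eps ⇔ k^2 > 1/eps ⇔ k > (1/eps)^{1/2}.
Take K = (1/eps)^{1/2}. Then k > K implies 1/k^2 < eps.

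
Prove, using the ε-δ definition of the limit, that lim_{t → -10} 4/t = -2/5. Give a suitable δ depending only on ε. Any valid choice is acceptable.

δ = min(5, (25/2)ε)

Fix ε > 0. We seek δ > 0 such that 0 < |t + 10| < δ implies |4/t + 2/5| < ε.
|4/t + 2/5| = 4·|-10 − t|/(10·|t|) = 4|t + 10|/(10|t|).
Require δ ≤ 5 so that |t| > 10 − 5 = 5, hence 10|t| > 50.
Then |4/t + 2/5| < 4|t + 10|/50, which is < ε when |t + 10| < (25/2)ε.
Take δ = min(5, (25/2)ε). Then 0 < |t + 10| < δ gives both |t + 10| < 5 and |t + 10| < (25/2)ε, so |4/t + 2/5| < ε.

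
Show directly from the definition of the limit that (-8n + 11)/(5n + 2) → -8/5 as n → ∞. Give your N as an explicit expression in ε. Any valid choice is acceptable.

N = (71/25)/ε

Let ε > 0 be given. For n ≥ 1, |(-8n + 11)/(5n + 2) + 8/5| = |71|/(5(5n + 2)) = 71/(5(5n + 2)).
Since 5n + 2 ≥ 5n for n ≥ 1, this is ≤ 71/(5·5n) = (71/25)/n.
So |(-8n + 11)/(5n + 2) + 8/5| < ε whenever n > (71/25)/ε.
Take N = (71/25)/ε. If n > N then |(-8n + 11)/(5n + 2) + 8/5| ≤ (71/25)/n < ε.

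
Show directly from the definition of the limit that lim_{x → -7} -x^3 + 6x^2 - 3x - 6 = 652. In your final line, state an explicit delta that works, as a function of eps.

Let eps > 0. We want delta > 0 such that 0 < |x + 7| < delta implies |(-x^3 + 6x^2 - 3x - 6) − 652| < eps.
(-x^3 + 6x^2 - 3x - 6) − 652 = -x^3 + 6x^2 - 3x - 658 = (x + 7)(-x^2 + 13x - 94).
So |(-x^3 + 6x^2 - 3x - 6) − 652| = |x + 7|·|-x^2 + 13x - 94|.
Assume first that |x + 7| < 2, so |x| < 9. Then |-x^2 + 13x - 94| ≤ 9^2 + 13·9 + 94 = 292.
Hence |(-x^3 + 6x^2 - 3x - 6) − 652| ≤ 292|x + 7| < eps provided |x + 7| < eps/292.
Choosing delta = min(2, eps/292) ensures both conditions, hence |(-x^3 + 6x^2 - 3x - 6) − 652| < eps.

delta = min(2, eps/292)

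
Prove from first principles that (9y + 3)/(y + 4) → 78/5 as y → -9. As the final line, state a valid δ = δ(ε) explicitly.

δ = min(5/2, (25/66)ε)

Let ε > 0. We want δ > 0 with 0 < |y + 9| < δ ⇒ |(9y + 3)/(y + 4) − (78/5)| < ε.
Combining over a common denominator, (9y + 3)/(y + 4) − (78/5) = [(9y + 3)·(-5) − (-78)·(y + 4)] / [(-5)·(y + 4)] = 33(y + 9) / ((-5)(y + 4)).
So |(9y + 3)/(y + 4) − (78/5)| = 33|y + 9| / (5·|y + 4|).
Require δ ≤ 5/2, so |y + 4| ≥ |-5| − |y + 9| > 5 − 5/2 = 5/2.
Hence |(9y + 3)/(y + 4) − (78/5)| < 33|y + 9|/(5·(5/2)) = (66/25)|y + 9|, which is < ε once |y + 9| < (25/66)ε.
Take δ = min(5/2, (25/66)ε). Then 0 < |y + 9| < δ forces both bounds, so |(9y + 3)/(y + 4) − (78/5)| < ε.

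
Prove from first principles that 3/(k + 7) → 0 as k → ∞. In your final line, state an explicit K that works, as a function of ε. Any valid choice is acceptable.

Let ε > 0. For k ≥ 1, |3/(k + 7) − 0| = 3/(k + 7) ≤ 3/k.
We need 3/k < ε, i.e. k > 3/ε.
Take K = 3/ε. If k > K then |3/(k + 7)| ≤ 3/k < ε.

K = 3/ε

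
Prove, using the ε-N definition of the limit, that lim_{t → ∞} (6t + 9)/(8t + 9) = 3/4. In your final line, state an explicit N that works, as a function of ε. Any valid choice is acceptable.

N = (9/32)/ε

Suppose ε > 0. We seek N > 0 such that t > N implies |(6t + 9)/(8t + 9) − (3/4)| < ε.
(6t + 9)/(8t + 9) − (3/4) = (8(6t + 9) − 6(8t + 9)) / (8(8t + 9)) = 18/(8(8t + 9)).
For t > 0 we have 8t + 9 > 8t, so |(6t + 9)/(8t + 9) − (3/4)| = 18/(8(8t + 9)) < 18/(8·8t) = (9/32)/t.
Thus |(6t + 9)/(8t + 9) − (3/4)| < ε whenever t > (9/32)/ε.
Take N = (9/32)/ε. If t > N then |(6t + 9)/(8t + 9) − (3/4)| < (9/32)/t < ε.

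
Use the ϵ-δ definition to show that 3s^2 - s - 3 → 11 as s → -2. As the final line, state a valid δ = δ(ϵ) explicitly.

Let ϵ > 0. We want δ > 0 such that 0 < |s + 2| < δ implies |(3s^2 - s - 3) − 11| < ϵ.
(3s^2 - s - 3) − 11 = 3s^2 - s - 14 = (s + 2)(3s - 7).
So |(3s^2 - s - 3) − 11| = |s + 2|·|3s - 7|.
Require δ ≤ 1. Then |s + 2| < 1 gives |s| < 3, and by the triangle inequality |3s - 7| ≤ 3·3 + 7 = 16.
Hence |(3s^2 - s - 3) − 11| ≤ 16|s + 2| < ϵ provided |s + 2| < ϵ/16.
Take δ = min(1, ϵ/16). Then 0 < |s + 2| < δ gives both |s + 2| < 1 and |s + 2| < ϵ/16, so |(3s^2 - s - 3) − 11| < ϵ.

δ = min(1, ϵ/16)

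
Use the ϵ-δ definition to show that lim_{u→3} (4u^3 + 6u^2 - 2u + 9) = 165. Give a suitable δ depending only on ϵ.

δ = min(2, ϵ/242)

Fix ϵ > 0. We want δ > 0 such that 0 < |u − 3| < δ implies |(4u^3 + 6u^2 - 2u + 9) − 165| < ϵ.
(4u^3 + 6u^2 - 2u + 9) − 165 = 4u^3 + 6u^2 - 2u - 156 = (u − 3)(4u^2 + 18u + 52).
So |(4u^3 + 6u^2 - 2u + 9) − 165| = |u − 3|·|4u^2 + 18u + 52|.
Require δ ≤ 2. Then |u − 3| < 2 gives |u| < 5, and by the triangle inequality |4u^2 + 18u + 52| ≤ 4·5^2 + 18·5 + 52 = 242.
Hence |(4u^3 + 6u^2 - 2u + 9) − 165| ≤ 242|u − 3| < ϵ provided |u − 3| < ϵ/242.
Choosing δ = min(2, ϵ/242) ensures both conditions, hence |(4u^3 + 6u^2 - 2u + 9) − 165| < ϵ.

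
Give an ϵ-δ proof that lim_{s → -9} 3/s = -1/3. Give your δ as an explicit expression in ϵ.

δ = min(9/2, (27/2)ϵ)

Fix ϵ > 0. We seek δ > 0 such that 0 < |s + 9| < δ implies |3/s + 1/3| < ϵ.
|3/s + 1/3| = 3·|-9 − s|/(9·|s|) = 3|s + 9|/(9|s|).
Require δ ≤ 9/2 so that |s| > 9 − 9/2 = 9/2, hence 9|s| > 81/2.
Then |3/s + 1/3| < 3|s + 9|/(81/2), which is < ϵ when |s + 9| < (27/2)ϵ.
Take δ = min(9/2, (27/2)ϵ). Then 0 < |s + 9| < δ gives both |s + 9| < 9/2 and |s + 9| < (27/2)ϵ, so |3/s + 1/3| < ϵ.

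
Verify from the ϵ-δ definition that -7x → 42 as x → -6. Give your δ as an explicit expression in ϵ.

Let ϵ > 0. We need δ > 0 so that 0 < |x + 6| < δ implies |(-7x) − 42| < ϵ.
Since (-7x) − 42 = -7(x + 6), we have |(-7x) − 42| = 7|x + 6|.
Thus it suffices that |x + 6| < ϵ/7.
Take δ = ϵ/7. If 0 < |x + 6| < δ then |(-7x) − 42| = 7|x + 6| < 7·(ϵ/7) = ϵ.

δ = ϵ/7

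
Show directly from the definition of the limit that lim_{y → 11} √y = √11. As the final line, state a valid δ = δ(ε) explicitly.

δ = min(11, √11·ε)

Let ε > 0 be given. We want δ > 0 such that 0 < |y − 11| < δ implies |√y − √11| < ε.
Rationalise: √y − √11 = (y − 11)/(√y + √11), so |√y − √11| = |y − 11|/(√y + √11).
Restrict δ ≤ 11 so that |y − 11| < 11 forces y > 0, and then √y + √11 > √11.
Hence |√y − √11| < |y − 11|/√11, which is < ε once |y − 11| < √11·ε.
Take δ = min(11, √11·ε). If 0 < |y − 11| < δ then y > 0 and |√y − √11| < |y − 11|/√11 < ε.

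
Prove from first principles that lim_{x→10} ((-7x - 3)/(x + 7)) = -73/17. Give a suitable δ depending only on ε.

δ = min(17/2, (289/92)ε)

Fix ε > 0. We want δ > 0 with 0 < |x − 10| < δ ⇒ |(-7x - 3)/(x + 7) + 73/17| < ε.
Combining over a common denominator, (-7x - 3)/(x + 7) + 73/17 = [(-7x - 3)·17 − (-73)·(x + 7)] / [17·(x + 7)] = -46(x − 10) / (17(x + 7)).
So |(-7x - 3)/(x + 7) + 73/17| = 46|x − 10| / (17·|x + 7|).
Restrict δ ≤ 17/2. Then |x − 10| < 17/2 gives |x + 7| = |(x − 10) + 17| ≥ 17 − 17/2 = 17/2.
Hence |(-7x - 3)/(x + 7) + 73/17| < 46|x − 10|/(17·(17/2)) = (92/289)|x − 10|, which is < ε once |x − 10| < (289/92)ε.
Take δ = min(17/2, (289/92)ε). Then 0 < |x − 10| < δ forces both bounds, so |(-7x - 3)/(x + 7) + 73/17| < ε.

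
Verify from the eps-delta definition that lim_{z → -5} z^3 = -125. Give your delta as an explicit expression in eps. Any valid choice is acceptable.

Let eps > 0. We seek delta > 0 with 0 < |z + 5| < delta ⇒ |z^3 + 125| < eps.
Factor: z^3 + 125 = (z + 5)(z^2 - 5z + 25), so |z^3 + 125| = |z + 5|·|z^2 - 5z + 25|.
Restrict delta ≤ 1. Then |z + 5| < 1 gives |z| < 6, so by the triangle inequality |z^2 - 5z + 25| ≤ 6^2 + 5·6 + 25 = 91.
Hence |z^3 + 125| ≤ 91|z + 5|, which is < eps once |z + 5| < eps/91.
Take delta = min(1, eps/91). If 0 < |z + 5| < delta then both bounds hold and |z^3 + 125| ≤ 91|z + 5| < 91·(eps/91) = eps.

delta = min(1, eps/91)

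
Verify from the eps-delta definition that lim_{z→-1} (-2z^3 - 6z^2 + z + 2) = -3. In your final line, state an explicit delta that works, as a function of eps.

Let eps > 0 be given. We want delta > 0 such that 0 < |z + 1| < delta implies |(-2z^3 - 6z^2 + z + 2) + 3| < eps.
(-2z^3 - 6z^2 + z + 2) + 3 = -2z^3 - 6z^2 + z + 5 = (z + 1)(-2z^2 - 4z + 5).
So |(-2z^3 - 6z^2 + z + 2) + 3| = |z + 1|·|-2z^2 - 4z + 5|.
Assume first that |z + 1| < 1, so |z| < 2. Then |-2z^2 - 4z + 5| ≤ 2·2^2 + 4·2 + 5 = 21.
Hence |(-2z^3 - 6z^2 + z + 2) + 3| ≤ 21|z + 1| < eps provided |z + 1| < eps/21.
Choosing delta = min(1, eps/21) ensures both conditions, hence |(-2z^3 - 6z^2 + z + 2) + 3| < eps.

delta = min(1, eps/21)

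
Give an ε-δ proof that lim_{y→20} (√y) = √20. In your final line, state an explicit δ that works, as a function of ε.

δ = min(20, √20·ε)

Suppose ε > 0. We want δ > 0 such that 0 < |y − 20| < δ implies |√y − √20| < ε.
Rationalise: √y − √20 = (y − 20)/(√y + √20), so |√y − √20| = |y − 20|/(√y + √20).
Restrict δ ≤ 20 so that |y − 20| < 20 forces y > 0, and then √y + √20 > √20.
Hence |√y − √20| < |y − 20|/√20, which is < ε once |y − 20| < √20·ε.
Take δ = min(20, √20·ε). If 0 < |y − 20| < δ then y > 0 and |√y − √20| < |y − 20|/√20 < ε.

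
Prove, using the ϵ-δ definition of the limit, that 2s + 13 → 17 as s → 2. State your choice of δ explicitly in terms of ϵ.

Let ϵ > 0 be given. We need δ > 0 so that 0 < |s − 2| < δ implies |(2s + 13) − 17| < ϵ.
|(2s + 13) − 17| = |2s - 4| = 2|s − 2|.
Thus it suffices that |s − 2| < ϵ/2.
Take δ = ϵ/2. If 0 < |s − 2| < δ then |(2s + 13) − 17| = 2|s − 2| < 2·(ϵ/2) = ϵ.

δ = ϵ/2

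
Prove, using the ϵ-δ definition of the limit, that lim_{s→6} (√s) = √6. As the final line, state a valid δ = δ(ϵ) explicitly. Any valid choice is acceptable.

δ = min(6, √6·ϵ)

Fix ϵ > 0. We want δ > 0 such that 0 < |s − 6| < δ implies |√s − √6| < ϵ.
Rationalise: √s − √6 = (s − 6)/(√s + √6), so |√s − √6| = |s − 6|/(√s + √6).
Restrict δ ≤ 6 so that |s − 6| < 6 forces s > 0, and then √s + √6 > √6.
Hence |√s − √6| < |s − 6|/√6, which is < ϵ once |s − 6| < √6·ϵ.
Take δ = min(6, √6·ϵ). If 0 < |s − 6| < δ then s > 0 and |√s − √6| < |s − 6|/√6 < ϵ.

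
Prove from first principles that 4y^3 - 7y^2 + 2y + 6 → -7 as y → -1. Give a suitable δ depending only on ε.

δ = min(2, ε/82)

Suppose ε > 0. We want δ > 0 such that 0 < |y + 1| < δ implies |(4y^3 - 7y^2 + 2y + 6) + 7| < ε.
(4y^3 - 7y^2 + 2y + 6) + 7 = 4y^3 - 7y^2 + 2y + 13 = (y + 1)(4y^2 - 11y + 13).
So |(4y^3 - 7y^2 + 2y + 6) + 7| = |y + 1|·|4y^2 - 11y + 13|.
Assume first that |y + 1| < 2, so |y| < 3. Then |4y^2 - 11y + 13| ≤ 4·3^2 + 11·3 + 13 = 82.
Hence |(4y^3 - 7y^2 + 2y + 6) + 7| ≤ 82|y + 1| < ε provided |y + 1| < ε/82.
Choosing δ = min(2, ε/82) ensures both conditions, hence |(4y^3 - 7y^2 + 2y + 6) + 7| < ε.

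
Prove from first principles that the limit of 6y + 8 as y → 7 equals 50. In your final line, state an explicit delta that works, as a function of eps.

Fix eps > 0. We need delta > 0 so that 0 < |y − 7| < delta implies |(6y + 8) − 50| < eps.
Since (6y + 8) − 50 = 6(y − 7), we have |(6y + 8) − 50| = 6|y − 7|.
Thus it suffices that |y − 7| < eps/6.
Choosing delta = eps/6 gives |(6y + 8) − 50| = 6|y − 7| < eps whenever |y − 7| < delta.

delta = eps/6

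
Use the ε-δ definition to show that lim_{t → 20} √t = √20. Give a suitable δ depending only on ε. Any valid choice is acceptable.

δ = min(20, √20·ε)

Let ε > 0 be given. We want δ > 0 such that 0 < |t − 20| < δ implies |√t − √20| < ε.
Rationalise: √t − √20 = (t − 20)/(√t + √20), so |√t − √20| = |t − 20|/(√t + √20).
Restrict δ ≤ 20 so that |t − 20| < 20 forces t > 0, and then √t + √20 > √20.
Hence |√t − √20| < |t − 20|/√20, which is < ε once |t − 20| < √20·ε.
Take δ = min(20, √20·ε). If 0 < |t − 20| < δ then t > 0 and |√t − √20| < |t − 20|/√20 < ε.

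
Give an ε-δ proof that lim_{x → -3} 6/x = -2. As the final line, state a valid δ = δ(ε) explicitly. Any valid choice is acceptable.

Suppose ε > 0. We seek δ > 0 such that 0 < |x + 3| < δ implies |6/x + 2| < ε.
|6/x + 2| = 6·|-3 − x|/(3·|x|) = 6|x + 3|/(3|x|).
Require δ ≤ 3/2 so that |x| > 3 − 3/2 = 3/2, hence 3|x| > 9/2.
Then |6/x + 2| < 6|x + 3|/(9/2), which is < ε when |x + 3| < (3/4)ε.
Take δ = min(3/2, (3/4)ε). Then 0 < |x + 3| < δ gives both |x + 3| < 3/2 and |x + 3| < (3/4)ε, so |6/x + 2| < ε.

δ = min(3/2, (3/4)ε)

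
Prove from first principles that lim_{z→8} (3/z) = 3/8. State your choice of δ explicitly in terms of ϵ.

δ = min(4, (32/3)ϵ)

Let ϵ > 0. We seek δ > 0 such that 0 < |z − 8| < δ implies |3/z − (3/8)| < ϵ.
|3/z − (3/8)| = 3·|8 − z|/(8·|z|) = 3|z − 8|/(8|z|).
Restrict δ ≤ 4. Then |z − 8| < 4 gives |z| > 4, so 8|z| > 32.
Then |3/z − (3/8)| < 3|z − 8|/32, which is < ϵ when |z − 8| < (32/3)ϵ.
Take δ = min(4, (32/3)ϵ). Then 0 < |z − 8| < δ gives both |z − 8| < 4 and |z − 8| < (32/3)ϵ, so |3/z − (3/8)| < ϵ.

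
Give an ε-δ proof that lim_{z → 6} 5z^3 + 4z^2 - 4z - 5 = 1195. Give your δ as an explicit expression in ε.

δ = min(2, ε/792)

Suppose ε > 0. We want δ > 0 such that 0 < |z − 6| < δ implies |(5z^3 + 4z^2 - 4z - 5) − 1195| < ε.
(5z^3 + 4z^2 - 4z - 5) − 1195 = 5z^3 + 4z^2 - 4z - 1200 = (z − 6)(5z^2 + 34z + 200).
So |(5z^3 + 4z^2 - 4z - 5) − 1195| = |z − 6|·|5z^2 + 34z + 200|.
Assume first that |z − 6| < 2, so |z| < 8. Then |5z^2 + 34z + 200| ≤ 5·8^2 + 34·8 + 200 = 792.
Hence |(5z^3 + 4z^2 - 4z - 5) − 1195| ≤ 792|z − 6| < ε provided |z − 6| < ε/792.
Choosing δ = min(2, ε/792) ensures both conditions, hence |(5z^3 + 4z^2 - 4z - 5) − 1195| < ε.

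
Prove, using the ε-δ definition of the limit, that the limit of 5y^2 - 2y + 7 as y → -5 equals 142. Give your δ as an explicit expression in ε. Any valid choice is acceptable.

Let ε > 0. We want δ > 0 such that 0 < |y + 5| < δ implies |(5y^2 - 2y + 7) − 142| < ε.
(5y^2 - 2y + 7) − 142 = 5y^2 - 2y - 135 = (y + 5)(5y - 27).
So |(5y^2 - 2y + 7) − 142| = |y + 5|·|5y - 27|.
Require δ ≤ 1. Then |y + 5| < 1 gives |y| < 6, and by the triangle inequality |5y - 27| ≤ 5·6 + 27 = 57.
Hence |(5y^2 - 2y + 7) − 142| ≤ 57|y + 5| < ε provided |y + 5| < ε/57.
Choosing δ = min(1, ε/57) ensures both conditions, hence |(5y^2 - 2y + 7) − 142| < ε.

δ = min(1, ε/57)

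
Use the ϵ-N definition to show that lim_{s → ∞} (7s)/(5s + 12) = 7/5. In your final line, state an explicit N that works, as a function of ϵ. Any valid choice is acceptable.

N = (84/25)/ϵ

Let ϵ > 0. We seek N > 0 such that s > N implies |(7s)/(5s + 12) − (7/5)| < ϵ.
(7s)/(5s + 12) − (7/5) = (5(7s) − 7(5s + 12)) / (5(5s + 12)) = -84/(5(5s + 12)).
For s > 0 we have 5s + 12 > 5s, so |(7s)/(5s + 12) − (7/5)| = 84/(5(5s + 12)) < 84/(5·5s) = (84/25)/s.
Thus |(7s)/(5s + 12) − (7/5)| < ϵ whenever s > (84/25)/ϵ.
Take N = (84/25)/ϵ. If s > N then |(7s)/(5s + 12) − (7/5)| < (84/25)/s < ϵ.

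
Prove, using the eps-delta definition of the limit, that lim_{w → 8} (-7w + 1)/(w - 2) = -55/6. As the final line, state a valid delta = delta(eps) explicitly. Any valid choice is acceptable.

delta = min(3, (18/13)eps)

Fix eps > 0. We want delta > 0 with 0 < |w − 8| < delta ⇒ |(-7w + 1)/(w - 2) + 55/6| < eps.
Combining over a common denominator, (-7w + 1)/(w - 2) + 55/6 = [(-7w + 1)·6 − (-55)·(w - 2)] / [6·(w - 2)] = 13(w − 8) / (6(w - 2)).
So |(-7w + 1)/(w - 2) + 55/6| = 13|w − 8| / (6·|w − 2|).
Restrict delta ≤ 3. Then |w − 8| < 3 gives |w − 2| = |(w − 8) + 6| ≥ 6 − 3 = 3.
Hence |(-7w + 1)/(w - 2) + 55/6| < 13|w − 8|/(6·3) = (13/18)|w − 8|, which is < eps once |w − 8| < (18/13)eps.
Take delta = min(3, (18/13)eps). Then 0 < |w − 8| < delta forces both bounds, so |(-7w + 1)/(w - 2) + 55/6| < eps.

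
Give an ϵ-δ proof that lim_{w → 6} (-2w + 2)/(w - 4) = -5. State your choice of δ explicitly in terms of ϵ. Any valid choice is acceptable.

δ = min(1, (1/3)ϵ)

Fix ϵ > 0. We want δ > 0 with 0 < |w − 6| < δ ⇒ |(-2w + 2)/(w - 4) + 5| < ϵ.
Combining over a common denominator, (-2w + 2)/(w - 4) + 5 = [(-2w + 2)·2 − (-10)·(w - 4)] / [2·(w - 4)] = 6(w − 6) / (2(w - 4)).
So |(-2w + 2)/(w - 4) + 5| = 6|w − 6| / (2·|w − 4|).
Restrict δ ≤ 1. Then |w − 6| < 1 gives |w − 4| = |(w − 6) + 2| ≥ 2 − 1 = 1.
Hence |(-2w + 2)/(w - 4) + 5| < 6|w − 6|/(2·1) = 3|w − 6|, which is < ϵ once |w − 6| < (1/3)ϵ.
Take δ = min(1, (1/3)ϵ). Then 0 < |w − 6| < δ forces both bounds, so |(-2w + 2)/(w - 4) + 5| < ϵ.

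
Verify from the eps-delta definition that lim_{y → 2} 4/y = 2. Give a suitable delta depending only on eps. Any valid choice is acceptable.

delta = min(1, (1/2)eps)

Let eps > 0. We seek delta > 0 such that 0 < |y − 2| < delta implies |4/y − 2| < eps.
|4/y − 2| = 4·|2 − y|/(2·|y|) = 4|y − 2|/(2|y|).
Require delta ≤ 1 so that |y| > 2 − 1 = 1, hence 2|y| > 2.
Then |4/y − 2| < 4|y − 2|/2, which is < eps when |y − 2| < (1/2)eps.
Take delta = min(1, (1/2)eps). Then 0 < |y − 2| < delta gives both |y − 2| < 1 and |y − 2| < (1/2)eps, so |4/y − 2| < eps.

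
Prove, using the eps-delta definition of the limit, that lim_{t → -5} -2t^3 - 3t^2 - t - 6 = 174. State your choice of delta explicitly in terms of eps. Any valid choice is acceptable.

delta = min(1, eps/150)

Let eps > 0. We want delta > 0 such that 0 < |t + 5| < delta implies |(-2t^3 - 3t^2 - t - 6) − 174| < eps.
(-2t^3 - 3t^2 - t - 6) − 174 = -2t^3 - 3t^2 - t - 180 = (t + 5)(-2t^2 + 7t - 36).
So |(-2t^3 - 3t^2 - t - 6) − 174| = |t + 5|·|-2t^2 + 7t - 36|.
Require delta ≤ 1. Then |t + 5| < 1 gives |t| < 6, and by the triangle inequality |-2t^2 + 7t - 36| ≤ 2·6^2 + 7·6 + 36 = 150.
Hence |(-2t^3 - 3t^2 - t - 6) − 174| ≤ 150|t + 5| < eps provided |t + 5| < eps/150.
Take delta = min(1, eps/150). Then 0 < |t + 5| < delta gives both |t + 5| < 1 and |t + 5| < eps/150, so |(-2t^3 - 3t^2 - t - 6) − 174| < eps.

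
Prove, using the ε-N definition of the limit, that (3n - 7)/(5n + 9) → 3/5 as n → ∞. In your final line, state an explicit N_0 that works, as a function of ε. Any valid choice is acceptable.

N_0 = (62/25)/ε

Let ε > 0. For n ≥ 1, |(3n - 7)/(5n + 9) − (3/5)| = |-62|/(5(5n + 9)) = 62/(5(5n + 9)).
Since 5n + 9 ≥ 5n for n ≥ 1, this is ≤ 62/(5·5n) = (62/25)/n.
So |(3n - 7)/(5n + 9) − (3/5)| < ε whenever n > (62/25)/ε.
Take N_0 = (62/25)/ε. If n > N_0 then |(3n - 7)/(5n + 9) − (3/5)| ≤ (62/25)/n < ε.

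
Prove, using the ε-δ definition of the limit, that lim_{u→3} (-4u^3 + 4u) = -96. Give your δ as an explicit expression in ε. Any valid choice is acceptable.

δ = min(1, ε/144)

Let ε > 0. We want δ > 0 such that 0 < |u − 3| < δ implies |(-4u^3 + 4u) + 96| < ε.
(-4u^3 + 4u) + 96 = -4u^3 + 4u + 96 = (u − 3)(-4u^2 - 12u - 32).
So |(-4u^3 + 4u) + 96| = |u − 3|·|-4u^2 - 12u - 32|.
Require δ ≤ 1. Then |u − 3| < 1 gives |u| < 4, and by the triangle inequality |-4u^2 - 12u - 32| ≤ 4·4^2 + 12·4 + 32 = 144.
Hence |(-4u^3 + 4u) + 96| ≤ 144|u − 3| < ε provided |u − 3| < ε/144.
Take δ = min(1, ε/144). Then 0 < |u − 3| < δ gives both |u − 3| < 1 and |u − 3| < ε/144, so |(-4u^3 + 4u) + 96| < ε.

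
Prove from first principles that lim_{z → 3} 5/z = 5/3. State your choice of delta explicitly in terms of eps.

delta = min(3/2, (9/10)eps)

Let eps > 0. We seek delta > 0 such that 0 < |z − 3| < delta implies |5/z − (5/3)| < eps.
|5/z − (5/3)| = 5·|3 − z|/(3·|z|) = 5|z − 3|/(3|z|).
Require delta ≤ 3/2 so that |z| > 3 − 3/2 = 3/2, hence 3|z| > 9/2.
Then |5/z − (5/3)| < 5|z − 3|/(9/2), which is < eps when |z − 3| < (9/10)eps.
Take delta = min(3/2, (9/10)eps). Then 0 < |z − 3| < delta gives both |z − 3| < 3/2 and |z − 3| < (9/10)eps, so |5/z − (5/3)| < eps.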